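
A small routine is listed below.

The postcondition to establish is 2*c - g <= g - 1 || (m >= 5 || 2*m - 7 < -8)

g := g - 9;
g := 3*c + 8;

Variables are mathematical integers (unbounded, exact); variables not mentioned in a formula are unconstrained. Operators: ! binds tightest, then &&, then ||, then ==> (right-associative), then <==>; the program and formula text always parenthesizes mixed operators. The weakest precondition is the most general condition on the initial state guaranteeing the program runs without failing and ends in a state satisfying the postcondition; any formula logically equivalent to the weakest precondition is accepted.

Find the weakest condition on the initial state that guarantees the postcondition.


Working backward. After the program, the postcondition 2*c - g <= g - 1 || (m >= 5 || 2*m - 7 < -8) must hold; in canonical form it is 2*c <= 2*g - 1 || m >= 5 || 2*m < -1.
Before g := 3*c + 8: 4*c >= -15 || m >= 5 || 2*m < -1
Before g := g - 9: 4*c >= -15 || m >= 5 || 2*m < -1
Answer: WP = 4*c >= -15 || m >= 5 || 2*m < -1


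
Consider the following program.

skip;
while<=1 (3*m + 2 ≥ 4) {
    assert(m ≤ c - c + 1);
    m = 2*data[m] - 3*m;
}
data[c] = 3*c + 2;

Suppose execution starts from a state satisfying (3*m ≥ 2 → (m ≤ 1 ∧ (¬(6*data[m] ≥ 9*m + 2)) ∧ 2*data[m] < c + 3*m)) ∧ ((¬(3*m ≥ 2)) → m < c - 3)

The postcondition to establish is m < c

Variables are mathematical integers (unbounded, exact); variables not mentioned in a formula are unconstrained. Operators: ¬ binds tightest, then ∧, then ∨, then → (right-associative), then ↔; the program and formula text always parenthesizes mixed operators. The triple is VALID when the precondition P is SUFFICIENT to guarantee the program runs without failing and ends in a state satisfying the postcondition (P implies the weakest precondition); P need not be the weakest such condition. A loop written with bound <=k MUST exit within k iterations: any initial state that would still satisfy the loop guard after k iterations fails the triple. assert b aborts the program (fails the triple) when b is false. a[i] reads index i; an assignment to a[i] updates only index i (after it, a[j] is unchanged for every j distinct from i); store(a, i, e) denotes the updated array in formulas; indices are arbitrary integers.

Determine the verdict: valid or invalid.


Working backward. After the program, m < c must hold.
Before data[c] := 3*c + 2: m < c
Before the loop (bound <=1), unroll the exhaustion recursion (WP_0 = exit-now case; WP_j = one more guarded iteration, up to j = 1):
  WP_0: (¬(3*m ≥ 2)) ∧ m < c
  WP_1: (3*m ≥ 2 → (m ≤ 1 ∧ (¬(6*data[m] ≥ 9*m + 2)) ∧ 2*data[m] < c + 3*m)) ∧ ((¬(3*m ≥ 2)) → m < c)
So before the loop: (3*m ≥ 2 → (m ≤ 1 ∧ (¬(6*data[m] ≥ 9*m + 2)) ∧ 2*data[m] < c + 3*m)) ∧ ((¬(3*m ≥ 2)) → m < c)
Before skip: (3*m ≥ 2 → (m ≤ 1 ∧ (¬(6*data[m] ≥ 9*m + 2)) ∧ 2*data[m] < c + 3*m)) ∧ ((¬(3*m ≥ 2)) → m < c)
The weakest precondition is (3*m ≥ 2 → (m ≤ 1 ∧ (¬(6*data[m] ≥ 9*m + 2)) ∧ 2*data[m] < c + 3*m)) ∧ ((¬(3*m ≥ 2)) → m < c).
Check whether (3*m ≥ 2 → (m ≤ 1 ∧ (¬(6*data[m] ≥ 9*m + 2)) ∧ 2*data[m] < c + 3*m)) ∧ ((¬(3*m ≥ 2)) → m < c - 3) implies it.
Every state satisfying the precondition satisfies the weakest precondition: the implication holds.
Answer: valid


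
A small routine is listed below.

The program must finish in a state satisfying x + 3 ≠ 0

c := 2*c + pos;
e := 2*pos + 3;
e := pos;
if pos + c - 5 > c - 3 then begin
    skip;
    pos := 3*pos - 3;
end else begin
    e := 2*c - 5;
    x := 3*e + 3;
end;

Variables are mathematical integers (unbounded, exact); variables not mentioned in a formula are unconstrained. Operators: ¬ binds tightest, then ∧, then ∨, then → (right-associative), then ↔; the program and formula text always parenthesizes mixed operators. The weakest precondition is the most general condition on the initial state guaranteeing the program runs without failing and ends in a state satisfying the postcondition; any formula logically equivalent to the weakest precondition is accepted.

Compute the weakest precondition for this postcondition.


Working backward. After the program, the postcondition x + 3 ≠ 0 must hold; in canonical form it is x ≠ -3.
Then branch requires x ≠ -3; else branch requires 6*c ≠ 9.
Before the if: (pos > 2 → x ≠ -3) ∧ ((¬(pos > 2)) → 6*c ≠ 9)
Before e := pos: (pos > 2 → x ≠ -3) ∧ ((¬(pos > 2)) → 6*c ≠ 9)
Before e := 2*pos + 3: (pos > 2 → x ≠ -3) ∧ ((¬(pos > 2)) → 6*c ≠ 9)
Before c := 2*c + pos: (pos > 2 → x ≠ -3) ∧ ((¬(pos > 2)) → 12*c + 6*pos ≠ 9)
Answer: WP = (pos > 2 → x ≠ -3) ∧ ((¬(pos > 2)) → 12*c + 6*pos ≠ 9)


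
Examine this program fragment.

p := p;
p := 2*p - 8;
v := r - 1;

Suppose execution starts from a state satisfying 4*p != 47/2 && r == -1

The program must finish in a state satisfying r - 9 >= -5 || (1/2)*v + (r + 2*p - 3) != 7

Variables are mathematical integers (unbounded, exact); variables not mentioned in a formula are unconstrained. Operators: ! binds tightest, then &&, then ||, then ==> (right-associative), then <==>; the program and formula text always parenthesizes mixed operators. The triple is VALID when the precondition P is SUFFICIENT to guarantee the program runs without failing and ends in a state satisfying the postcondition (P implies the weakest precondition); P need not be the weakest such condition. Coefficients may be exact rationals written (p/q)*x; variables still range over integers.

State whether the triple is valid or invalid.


Working backward. After the program, the postcondition r - 9 >= -5 || (1/2)*v + (r + 2*p - 3) != 7 must hold; in canonical form it is r >= 4 || 2*p + r + (1/2)*v != 10.
Before v := r - 1: r >= 4 || 2*p + (3/2)*r != 21/2
Before p := 2*p - 8: r >= 4 || 4*p + (3/2)*r != 53/2
Before p := p: r >= 4 || 4*p + (3/2)*r != 53/2
The weakest precondition is r >= 4 || 4*p + (3/2)*r != 53/2.
Check whether 4*p != 47/2 && r == -1 implies it.
Countermodel: at the initial state p = 7, r = -1, the precondition holds but the weakest precondition fails.
Answer: invalid


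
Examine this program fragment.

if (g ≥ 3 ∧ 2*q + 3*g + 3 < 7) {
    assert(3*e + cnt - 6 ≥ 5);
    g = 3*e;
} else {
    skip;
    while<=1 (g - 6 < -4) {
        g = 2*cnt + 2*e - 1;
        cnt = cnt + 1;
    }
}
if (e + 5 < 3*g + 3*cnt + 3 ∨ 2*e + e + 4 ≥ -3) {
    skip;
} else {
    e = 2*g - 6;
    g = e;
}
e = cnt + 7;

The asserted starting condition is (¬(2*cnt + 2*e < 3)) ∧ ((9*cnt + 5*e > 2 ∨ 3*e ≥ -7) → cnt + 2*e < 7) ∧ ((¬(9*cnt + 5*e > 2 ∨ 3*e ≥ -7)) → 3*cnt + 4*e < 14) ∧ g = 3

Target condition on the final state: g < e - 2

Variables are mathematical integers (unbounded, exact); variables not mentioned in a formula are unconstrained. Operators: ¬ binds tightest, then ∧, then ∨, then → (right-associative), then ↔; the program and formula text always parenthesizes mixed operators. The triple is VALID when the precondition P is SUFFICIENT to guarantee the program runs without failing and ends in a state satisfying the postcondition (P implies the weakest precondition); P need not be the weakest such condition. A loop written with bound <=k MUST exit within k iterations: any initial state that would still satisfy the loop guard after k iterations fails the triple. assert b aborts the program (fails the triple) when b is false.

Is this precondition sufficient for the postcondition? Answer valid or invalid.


Working backward. After the program, g < e - 2 must hold.
Before e := cnt + 7: g < cnt + 5
Then branch requires g < cnt + 5; else branch requires 2*g < cnt + 11.
Before the if: ((e < 3*cnt + 3*g - 2 ∨ 3*e ≥ -7) → g < cnt + 5) ∧ ((¬(e < 3*cnt + 3*g - 2 ∨ 3*e ≥ -7)) → 2*g < cnt + 11)
Then branch requires cnt + 3*e ≥ 11 ∧ ((3*cnt + 8*e > 2 ∨ 3*e ≥ -7) → 3*e < cnt + 5) ∧ ((¬(3*cnt + 8*e > 2 ∨ 3*e ≥ -7)) → 6*e < cnt + 11); else branch requires (g < 2 → ((¬(2*cnt + 2*e < 3)) ∧ ((9*cnt + 5*e > 2 ∨ 3*e ≥ -7) → cnt + 2*e < 7) ∧ ((¬(9*cnt + 5*e > 2 ∨ 3*e ≥ -7)) → 3*cnt + 4*e < 14))) ∧ ((¬(g < 2)) → (((e < 3*cnt + 3*g - 2 ∨ 3*e ≥ -7) → g < cnt + 5) ∧ ((¬(e < 3*cnt + 3*g - 2 ∨ 3*e ≥ -7)) → 2*g < cnt + 11))).
Before the if: ((g ≥ 3 ∧ 3*g + 2*q < 4) → (cnt + 3*e ≥ 11 ∧ ((3*cnt + 8*e > 2 ∨ 3*e ≥ -7) → 3*e < cnt + 5) ∧ ((¬(3*cnt + 8*e > 2 ∨ 3*e ≥ -7)) → 6*e < cnt + 11))) ∧ ((¬(g ≥ 3 ∧ 3*g + 2*q < 4)) → ((g < 2 → ((¬(2*cnt + 2*e < 3)) ∧ ((9*cnt + 5*e > 2 ∨ 3*e ≥ -7) → cnt + 2*e < 7) ∧ ((¬(9*cnt + 5*e > 2 ∨ 3*e ≥ -7)) → 3*cnt + 4*e < 14))) ∧ ((¬(g < 2)) → (((e < 3*cnt + 3*g - 2 ∨ 3*e ≥ -7) → g < cnt + 5) ∧ ((¬(e < 3*cnt + 3*g - 2 ∨ 3*e ≥ -7)) → 2*g < cnt + 11)))))
The weakest precondition is ((g ≥ 3 ∧ 3*g + 2*q < 4) → (cnt + 3*e ≥ 11 ∧ ((3*cnt + 8*e > 2 ∨ 3*e ≥ -7) → 3*e < cnt + 5) ∧ ((¬(3*cnt + 8*e > 2 ∨ 3*e ≥ -7)) → 6*e < cnt + 11))) ∧ ((¬(g ≥ 3 ∧ 3*g + 2*q < 4)) → ((g < 2 → ((¬(2*cnt + 2*e < 3)) ∧ ((9*cnt + 5*e > 2 ∨ 3*e ≥ -7) → cnt + 2*e < 7) ∧ ((¬(9*cnt + 5*e > 2 ∨ 3*e ≥ -7)) → 3*cnt + 4*e < 14))) ∧ ((¬(g < 2)) → (((e < 3*cnt + 3*g - 2 ∨ 3*e ≥ -7) → g < cnt + 5) ∧ ((¬(e < 3*cnt + 3*g - 2 ∨ 3*e ≥ -7)) → 2*g < cnt + 11))))).
Check whether (¬(2*cnt + 2*e < 3)) ∧ ((9*cnt + 5*e > 2 ∨ 3*e ≥ -7) → cnt + 2*e < 7) ∧ ((¬(9*cnt + 5*e > 2 ∨ 3*e ≥ -7)) → 3*cnt + 4*e < 14) ∧ g = 3 implies it.
Countermodel: at the initial state cnt = 9, e = -3, g = 3, q = -3, the precondition holds but the weakest precondition fails.
Answer: invalid


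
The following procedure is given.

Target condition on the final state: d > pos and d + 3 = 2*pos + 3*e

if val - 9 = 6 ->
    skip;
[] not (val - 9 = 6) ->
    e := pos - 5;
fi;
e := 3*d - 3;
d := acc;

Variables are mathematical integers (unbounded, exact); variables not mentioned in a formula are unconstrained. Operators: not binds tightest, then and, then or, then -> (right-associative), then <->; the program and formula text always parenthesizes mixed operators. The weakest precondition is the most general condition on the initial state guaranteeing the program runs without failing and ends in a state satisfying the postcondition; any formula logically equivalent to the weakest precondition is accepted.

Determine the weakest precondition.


Working backward. After the program, the postcondition d > pos and d + 3 = 2*pos + 3*e must hold; in canonical form it is d > pos and d = 3*e + 2*pos - 3.
Before d := acc: acc > pos and acc = 3*e + 2*pos - 3
Before e := 3*d - 3: acc > pos and acc = 9*d + 2*pos - 12
Then branch requires acc > pos and acc = 9*d + 2*pos - 12; else branch requires acc > pos and acc = 9*d + 2*pos - 12.
Before the if: (val = 15 -> (acc > pos and acc = 9*d + 2*pos - 12)) and ((not (val = 15)) -> (acc > pos and acc = 9*d + 2*pos - 12))
Answer: WP = (val = 15 -> (acc > pos and acc = 9*d + 2*pos - 12)) and ((not (val = 15)) -> (acc > pos and acc = 9*d + 2*pos - 12))


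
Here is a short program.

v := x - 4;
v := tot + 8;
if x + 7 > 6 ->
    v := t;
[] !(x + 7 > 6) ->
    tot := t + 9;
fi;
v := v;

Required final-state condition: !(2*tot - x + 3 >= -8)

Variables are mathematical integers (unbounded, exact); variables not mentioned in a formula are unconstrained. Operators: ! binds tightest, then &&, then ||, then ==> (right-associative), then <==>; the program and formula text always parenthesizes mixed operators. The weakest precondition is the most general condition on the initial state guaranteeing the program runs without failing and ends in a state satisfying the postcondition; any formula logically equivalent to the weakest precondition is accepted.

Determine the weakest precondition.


Working backward. After the program, the postcondition !(2*tot - x + 3 >= -8) must hold; in canonical form it is !(2*tot >= x - 11).
Before v := v: !(2*tot >= x - 11)
Then branch requires !(2*tot >= x - 11); else branch requires !(2*t >= x - 29).
Before the if: (x > -1 ==> (!(2*tot >= x - 11))) && ((!(x > -1)) ==> (!(2*t >= x - 29)))
Before v := tot + 8: (x > -1 ==> (!(2*tot >= x - 11))) && ((!(x > -1)) ==> (!(2*t >= x - 29)))
Before v := x - 4: (x > -1 ==> (!(2*tot >= x - 11))) && ((!(x > -1)) ==> (!(2*t >= x - 29)))
Answer: WP = (x > -1 ==> (!(2*tot >= x - 11))) && ((!(x > -1)) ==> (!(2*t >= x - 29)))


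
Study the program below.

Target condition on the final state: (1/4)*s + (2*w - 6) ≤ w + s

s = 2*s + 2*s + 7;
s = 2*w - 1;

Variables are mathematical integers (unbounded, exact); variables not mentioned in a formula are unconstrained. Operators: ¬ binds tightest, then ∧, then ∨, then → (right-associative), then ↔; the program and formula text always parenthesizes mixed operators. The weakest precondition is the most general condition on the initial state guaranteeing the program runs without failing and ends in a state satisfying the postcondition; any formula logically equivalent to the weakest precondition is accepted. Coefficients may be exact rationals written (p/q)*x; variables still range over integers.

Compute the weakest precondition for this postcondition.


Working backward. After the program, the postcondition (1/4)*s + (2*w - 6) ≤ w + s must hold; in canonical form it is w ≤ (3/4)*s + 6.
Before s := 2*w - 1: (1/2)*w ≥ -21/4
Before s := 2*s + 2*s + 7: (1/2)*w ≥ -21/4
Answer: WP = (1/2)*w ≥ -21/4


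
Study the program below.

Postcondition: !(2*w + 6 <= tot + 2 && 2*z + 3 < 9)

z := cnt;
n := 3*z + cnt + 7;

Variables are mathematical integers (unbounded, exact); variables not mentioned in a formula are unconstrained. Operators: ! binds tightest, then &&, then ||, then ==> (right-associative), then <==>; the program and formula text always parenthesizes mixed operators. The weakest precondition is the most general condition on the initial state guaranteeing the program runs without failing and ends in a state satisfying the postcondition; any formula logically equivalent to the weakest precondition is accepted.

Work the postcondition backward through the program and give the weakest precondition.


Working backward. After the program, the postcondition !(2*w + 6 <= tot + 2 && 2*z + 3 < 9) must hold; in canonical form it is !(2*w <= tot - 4 && 2*z < 6).
Before n := 3*z + cnt + 7: !(2*w <= tot - 4 && 2*z < 6)
Before z := cnt: !(2*w <= tot - 4 && 2*cnt < 6)
Answer: WP = !(2*w <= tot - 4 && 2*cnt < 6)


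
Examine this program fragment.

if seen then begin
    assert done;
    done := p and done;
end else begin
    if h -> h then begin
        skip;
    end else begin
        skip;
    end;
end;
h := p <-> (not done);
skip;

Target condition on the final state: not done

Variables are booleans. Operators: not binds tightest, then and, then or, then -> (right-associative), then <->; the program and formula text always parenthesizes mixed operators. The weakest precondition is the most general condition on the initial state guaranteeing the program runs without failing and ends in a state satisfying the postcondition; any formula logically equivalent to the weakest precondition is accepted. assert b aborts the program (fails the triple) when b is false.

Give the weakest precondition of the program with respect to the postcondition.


Working backward. After the program, not done must hold.
Before skip: not done
Before h := p <-> (not done): not done
Then branch requires done and (not (p and done)); else branch requires not done.
Before the if: (seen -> (done and (not (p and done)))) and ((not seen) -> (not done))
Answer: WP = (seen -> (done and (not (p and done)))) and ((not seen) -> (not done))


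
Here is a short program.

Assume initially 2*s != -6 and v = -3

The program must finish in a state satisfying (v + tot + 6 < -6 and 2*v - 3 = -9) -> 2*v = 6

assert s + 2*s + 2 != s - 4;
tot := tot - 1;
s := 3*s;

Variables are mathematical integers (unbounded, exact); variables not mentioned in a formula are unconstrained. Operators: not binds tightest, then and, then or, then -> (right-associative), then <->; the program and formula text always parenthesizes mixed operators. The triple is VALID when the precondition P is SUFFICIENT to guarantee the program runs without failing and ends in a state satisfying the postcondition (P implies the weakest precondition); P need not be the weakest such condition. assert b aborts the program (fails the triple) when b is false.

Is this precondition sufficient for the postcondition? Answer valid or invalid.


Working backward. After the program, the postcondition (v + tot + 6 < -6 and 2*v - 3 = -9) -> 2*v = 6 must hold; in canonical form it is (tot + v < -12 and 2*v = -6) -> 2*v = 6.
Before s := 3*s: (tot + v < -12 and 2*v = -6) -> 2*v = 6
Before tot := tot - 1: (tot + v < -11 and 2*v = -6) -> 2*v = 6
Before assert s + 2*s + 2 != s - 4: 2*s != -6 and ((tot + v < -11 and 2*v = -6) -> 2*v = 6)
The weakest precondition is 2*s != -6 and ((tot + v < -11 and 2*v = -6) -> 2*v = 6).
Check whether 2*s != -6 and v = -3 implies it.
Countermodel: at the initial state s = -2, tot = -9, v = -3, the precondition holds but the weakest precondition fails.
Answer: invalid


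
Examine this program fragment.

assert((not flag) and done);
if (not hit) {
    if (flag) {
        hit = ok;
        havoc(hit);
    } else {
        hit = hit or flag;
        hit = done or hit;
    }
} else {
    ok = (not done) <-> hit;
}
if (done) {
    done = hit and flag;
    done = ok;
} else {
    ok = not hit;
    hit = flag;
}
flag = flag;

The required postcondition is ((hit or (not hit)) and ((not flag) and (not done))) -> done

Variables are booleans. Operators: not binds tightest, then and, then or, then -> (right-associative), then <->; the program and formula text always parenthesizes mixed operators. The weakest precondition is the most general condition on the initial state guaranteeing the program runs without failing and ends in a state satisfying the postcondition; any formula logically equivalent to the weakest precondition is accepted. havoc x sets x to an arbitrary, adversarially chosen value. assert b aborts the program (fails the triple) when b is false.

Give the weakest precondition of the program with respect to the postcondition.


Working backward. After the program, the postcondition ((hit or (not hit)) and ((not flag) and (not done))) -> done must hold; in canonical form it is ((not flag) and (not done)) -> done.
Before flag := flag: ((not flag) and (not done)) -> done
Then branch requires ((not flag) and (not ok)) -> ok; else branch requires ((not flag) and (not done)) -> done.
Before the if: (done -> (((not flag) and (not ok)) -> ok)) and ((not done) -> (((not flag) and (not done)) -> done))
Then branch requires (flag -> ((done -> (((not flag) and (not ok)) -> ok)) and ((not done) -> (((not flag) and (not done)) -> done)))) and ((not flag) -> ((done -> (((not flag) and (not ok)) -> ok)) and ((not done) -> (((not flag) and (not done)) -> done)))); else branch requires (done -> (((not flag) and (not ((not done) <-> hit))) -> ((not done) <-> hit))) and ((not done) -> (((not flag) and (not done)) -> done)).
Before the if: ((not hit) -> ((flag -> ((done -> (((not flag) and (not ok)) -> ok)) and ((not done) -> (((not flag) and (not done)) -> done)))) and ((not flag) -> ((done -> (((not flag) and (not ok)) -> ok)) and ((not done) -> (((not flag) and (not done)) -> done)))))) and (hit -> ((done -> (((not flag) and (not ((not done) <-> hit))) -> ((not done) <-> hit))) and ((not done) -> (((not flag) and (not done)) -> done))))
Before assert (not flag) and done: (not flag) and done and ((not hit) -> ((flag -> ((done -> (((not flag) and (not ok)) -> ok)) and ((not done) -> (((not flag) and (not done)) -> done)))) and ((not flag) -> ((done -> (((not flag) and (not ok)) -> ok)) and ((not done) -> (((not flag) and (not done)) -> done)))))) and (hit -> ((done -> (((not flag) and (not ((not done) <-> hit))) -> ((not done) <-> hit))) and ((not done) -> (((not flag) and (not done)) -> done))))
Answer: WP = (not flag) and done and ((not hit) -> ((flag -> ((done -> (((not flag) and (not ok)) -> ok)) and ((not done) -> (((not flag) and (not done)) -> done)))) and ((not flag) -> ((done -> (((not flag) and (not ok)) -> ok)) and ((not done) -> (((not flag) and (not done)) -> done)))))) and (hit -> ((done -> (((not flag) and (not ((not done) <-> hit))) -> ((not done) <-> hit))) and ((not done) -> (((not flag) and (not done)) -> done))))


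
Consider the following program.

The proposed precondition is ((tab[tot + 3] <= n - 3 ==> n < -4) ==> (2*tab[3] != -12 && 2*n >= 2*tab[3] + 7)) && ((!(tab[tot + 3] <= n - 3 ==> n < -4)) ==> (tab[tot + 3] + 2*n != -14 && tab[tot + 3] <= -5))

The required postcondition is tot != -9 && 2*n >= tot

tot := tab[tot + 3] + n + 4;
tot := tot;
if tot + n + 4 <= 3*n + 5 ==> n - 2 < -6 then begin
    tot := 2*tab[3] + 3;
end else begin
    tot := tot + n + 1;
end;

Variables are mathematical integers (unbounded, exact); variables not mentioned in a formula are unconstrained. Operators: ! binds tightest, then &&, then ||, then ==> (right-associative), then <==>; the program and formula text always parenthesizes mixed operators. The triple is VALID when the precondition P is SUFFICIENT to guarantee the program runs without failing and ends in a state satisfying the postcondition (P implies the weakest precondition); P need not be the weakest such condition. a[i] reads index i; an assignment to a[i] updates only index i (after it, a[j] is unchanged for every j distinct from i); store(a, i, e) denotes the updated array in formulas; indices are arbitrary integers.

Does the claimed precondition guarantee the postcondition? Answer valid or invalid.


Working backward. After the program, tot != -9 && 2*n >= tot must hold.
Then branch requires 2*tab[3] != -12 && 2*n >= 2*tab[3] + 3; else branch requires n + tot != -10 && n >= tot + 1.
Before the if: ((tot <= 2*n + 1 ==> n < -4) ==> (2*tab[3] != -12 && 2*n >= 2*tab[3] + 3)) && ((!(tot <= 2*n + 1 ==> n < -4)) ==> (n + tot != -10 && n >= tot + 1))
Before tot := tot: ((tot <= 2*n + 1 ==> n < -4) ==> (2*tab[3] != -12 && 2*n >= 2*tab[3] + 3)) && ((!(tot <= 2*n + 1 ==> n < -4)) ==> (n + tot != -10 && n >= tot + 1))
Before tot := tab[tot + 3] + n + 4: ((tab[tot + 3] <= n - 3 ==> n < -4) ==> (2*tab[3] != -12 && 2*n >= 2*tab[3] + 3)) && ((!(tab[tot + 3] <= n - 3 ==> n < -4)) ==> (tab[tot + 3] + 2*n != -14 && tab[tot + 3] <= -5))
The weakest precondition is ((tab[tot + 3] <= n - 3 ==> n < -4) ==> (2*tab[3] != -12 && 2*n >= 2*tab[3] + 3)) && ((!(tab[tot + 3] <= n - 3 ==> n < -4)) ==> (tab[tot + 3] + 2*n != -14 && tab[tot + 3] <= -5)).
Check whether ((tab[tot + 3] <= n - 3 ==> n < -4) ==> (2*tab[3] != -12 && 2*n >= 2*tab[3] + 7)) && ((!(tab[tot + 3] <= n - 3 ==> n < -4)) ==> (tab[tot + 3] + 2*n != -14 && tab[tot + 3] <= -5)) implies it.
Every state satisfying the precondition satisfies the weakest precondition: the implication holds.
Answer: valid


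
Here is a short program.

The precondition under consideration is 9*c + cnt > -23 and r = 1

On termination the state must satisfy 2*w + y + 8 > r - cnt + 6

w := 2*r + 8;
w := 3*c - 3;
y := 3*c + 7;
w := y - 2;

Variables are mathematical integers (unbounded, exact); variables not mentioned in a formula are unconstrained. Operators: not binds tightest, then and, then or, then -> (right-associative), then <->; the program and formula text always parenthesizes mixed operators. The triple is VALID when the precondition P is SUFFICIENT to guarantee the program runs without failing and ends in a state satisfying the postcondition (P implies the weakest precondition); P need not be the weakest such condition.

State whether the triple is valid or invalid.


Working backward. After the program, the postcondition 2*w + y + 8 > r - cnt + 6 must hold; in canonical form it is cnt + 2*w + y > r - 2.
Before w := y - 2: cnt + 3*y > r + 2
Before y := 3*c + 7: 9*c + cnt > r - 19
Before w := 3*c - 3: 9*c + cnt > r - 19
Before w := 2*r + 8: 9*c + cnt > r - 19
The weakest precondition is 9*c + cnt > r - 19.
Check whether 9*c + cnt > -23 and r = 1 implies it.
Countermodel: at the initial state c = 0, cnt = -22, r = 1, the precondition holds but the weakest precondition fails.
Answer: invalid


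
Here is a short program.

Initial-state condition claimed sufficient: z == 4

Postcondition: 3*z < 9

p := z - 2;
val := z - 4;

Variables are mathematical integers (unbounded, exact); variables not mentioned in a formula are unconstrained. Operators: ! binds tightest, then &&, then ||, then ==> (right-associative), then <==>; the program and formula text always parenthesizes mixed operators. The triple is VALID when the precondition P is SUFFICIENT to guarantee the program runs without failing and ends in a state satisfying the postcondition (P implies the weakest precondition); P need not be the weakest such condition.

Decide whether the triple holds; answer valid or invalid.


Working backward. After the program, 3*z < 9 must hold.
Before val := z - 4: 3*z < 9
Before p := z - 2: 3*z < 9
The weakest precondition is 3*z < 9.
Check whether z == 4 implies it.
Countermodel: at the initial state z = 4, the precondition holds but the weakest precondition fails.
Answer: invalid


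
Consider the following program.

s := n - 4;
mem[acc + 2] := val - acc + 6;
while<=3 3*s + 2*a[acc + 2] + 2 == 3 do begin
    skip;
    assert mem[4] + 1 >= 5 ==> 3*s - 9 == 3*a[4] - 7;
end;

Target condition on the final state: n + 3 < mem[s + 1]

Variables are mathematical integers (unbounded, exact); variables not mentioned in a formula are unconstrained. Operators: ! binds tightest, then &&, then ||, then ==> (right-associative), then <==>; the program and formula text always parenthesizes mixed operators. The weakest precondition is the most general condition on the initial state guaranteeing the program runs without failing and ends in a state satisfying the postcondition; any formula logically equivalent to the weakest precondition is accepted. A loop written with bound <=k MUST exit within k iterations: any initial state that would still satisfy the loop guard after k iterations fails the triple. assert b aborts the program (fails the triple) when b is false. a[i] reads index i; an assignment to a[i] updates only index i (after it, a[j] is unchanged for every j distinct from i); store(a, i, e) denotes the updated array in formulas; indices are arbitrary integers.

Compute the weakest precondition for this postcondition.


Working backward. After the program, the postcondition n + 3 < mem[s + 1] must hold; in canonical form it is n < mem[s + 1] - 3.
Before the loop (bound <=3), unroll the exhaustion recursion (WP_0 = exit-now case; WP_j = one more guarded iteration, up to j = 3):
  WP_0: (!(2*a[acc + 2] + 3*s == 1)) && n < mem[s + 1] - 3
  WP_1: (2*a[acc + 2] + 3*s == 1 ==> ((mem[4] >= 4 ==> 3*s == 3*a[4] + 2) && (!(2*a[acc + 2] + 3*s == 1)) && n < mem[s + 1] - 3)) && ((!(2*a[acc + 2] + 3*s == 1)) ==> n < mem[s + 1] - 3)
  WP_2: (2*a[acc + 2] + 3*s == 1 ==> ((mem[4] >= 4 ==> 3*s == 3*a[4] + 2) && (2*a[acc + 2] + 3*s == 1 ==> ((mem[4] >= 4 ==> 3*s == 3*a[4] + 2) && (!(2*a[acc + 2] + 3*s == 1)) && n < mem[s + 1] - 3)) && ((!(2*a[acc + 2] + 3*s == 1)) ==> n < mem[s + 1] - 3))) && ((!(2*a[acc + 2] + 3*s == 1)) ==> n < mem[s + 1] - 3)
  WP_3: (2*a[acc + 2] + 3*s == 1 ==> ((mem[4] >= 4 ==> 3*s == 3*a[4] + 2) && (2*a[acc + 2] + 3*s == 1 ==> ((mem[4] >= 4 ==> 3*s == 3*a[4] + 2) && (2*a[acc + 2] + 3*s == 1 ==> ((mem[4] >= 4 ==> 3*s == 3*a[4] + 2) && (!(2*a[acc + 2] + 3*s == 1)) && n < mem[s + 1] - 3)) && ((!(2*a[acc + 2] + 3*s == 1)) ==> n < mem[s + 1] - 3))) && ((!(2*a[acc + 2] + 3*s == 1)) ==> n < mem[s + 1] - 3))) && ((!(2*a[acc + 2] + 3*s == 1)) ==> n < mem[s + 1] - 3)
So before the loop: (2*a[acc + 2] + 3*s == 1 ==> ((mem[4] >= 4 ==> 3*s == 3*a[4] + 2) && (2*a[acc + 2] + 3*s == 1 ==> ((mem[4] >= 4 ==> 3*s == 3*a[4] + 2) && (2*a[acc + 2] + 3*s == 1 ==> ((mem[4] >= 4 ==> 3*s == 3*a[4] + 2) && (!(2*a[acc + 2] + 3*s == 1)) && n < mem[s + 1] - 3)) && ((!(2*a[acc + 2] + 3*s == 1)) ==> n < mem[s + 1] - 3))) && ((!(2*a[acc + 2] + 3*s == 1)) ==> n < mem[s + 1] - 3))) && ((!(2*a[acc + 2] + 3*s == 1)) ==> n < mem[s + 1] - 3)
Before mem[acc + 2] := val - acc + 6: (2*a[acc + 2] + 3*s == 1 ==> ((store(mem, acc + 2, -acc + val + 6)[4] >= 4 ==> 3*s == 3*a[4] + 2) && (2*a[acc + 2] + 3*s == 1 ==> ((store(mem, acc + 2, -acc + val + 6)[4] >= 4 ==> 3*s == 3*a[4] + 2) && (2*a[acc + 2] + 3*s == 1 ==> ((store(mem, acc + 2, -acc + val + 6)[4] >= 4 ==> 3*s == 3*a[4] + 2) && (!(2*a[acc + 2] + 3*s == 1)) && n < store(mem, acc + 2, -acc + val + 6)[s + 1] - 3)) && ((!(2*a[acc + 2] + 3*s == 1)) ==> n < store(mem, acc + 2, -acc + val + 6)[s + 1] - 3))) && ((!(2*a[acc + 2] + 3*s == 1)) ==> n < store(mem, acc + 2, -acc + val + 6)[s + 1] - 3))) && ((!(2*a[acc + 2] + 3*s == 1)) ==> n < store(mem, acc + 2, -acc + val + 6)[s + 1] - 3)
Before s := n - 4: (2*a[acc + 2] + 3*n == 13 ==> ((store(mem, acc + 2, -acc + val + 6)[4] >= 4 ==> 3*n == 3*a[4] + 14) && (2*a[acc + 2] + 3*n == 13 ==> ((store(mem, acc + 2, -acc + val + 6)[4] >= 4 ==> 3*n == 3*a[4] + 14) && (2*a[acc + 2] + 3*n == 13 ==> ((store(mem, acc + 2, -acc + val + 6)[4] >= 4 ==> 3*n == 3*a[4] + 14) && (!(2*a[acc + 2] + 3*n == 13)) && n < store(mem, acc + 2, -acc + val + 6)[n - 3] - 3)) && ((!(2*a[acc + 2] + 3*n == 13)) ==> n < store(mem, acc + 2, -acc + val + 6)[n - 3] - 3))) && ((!(2*a[acc + 2] + 3*n == 13)) ==> n < store(mem, acc + 2, -acc + val + 6)[n - 3] - 3))) && ((!(2*a[acc + 2] + 3*n == 13)) ==> n < store(mem, acc + 2, -acc + val + 6)[n - 3] - 3)
Answer: WP = (2*a[acc + 2] + 3*n == 13 ==> ((store(mem, acc + 2, -acc + val + 6)[4] >= 4 ==> 3*n == 3*a[4] + 14) && (2*a[acc + 2] + 3*n == 13 ==> ((store(mem, acc + 2, -acc + val + 6)[4] >= 4 ==> 3*n == 3*a[4] + 14) && (2*a[acc + 2] + 3*n == 13 ==> ((store(mem, acc + 2, -acc + val + 6)[4] >= 4 ==> 3*n == 3*a[4] + 14) && (!(2*a[acc + 2] + 3*n == 13)) && n < store(mem, acc + 2, -acc + val + 6)[n - 3] - 3)) && ((!(2*a[acc + 2] + 3*n == 13)) ==> n < store(mem, acc + 2, -acc + val + 6)[n - 3] - 3))) && ((!(2*a[acc + 2] + 3*n == 13)) ==> n < store(mem, acc + 2, -acc + val + 6)[n - 3] - 3))) && ((!(2*a[acc + 2] + 3*n == 13)) ==> n < store(mem, acc + 2, -acc + val + 6)[n - 3] - 3)


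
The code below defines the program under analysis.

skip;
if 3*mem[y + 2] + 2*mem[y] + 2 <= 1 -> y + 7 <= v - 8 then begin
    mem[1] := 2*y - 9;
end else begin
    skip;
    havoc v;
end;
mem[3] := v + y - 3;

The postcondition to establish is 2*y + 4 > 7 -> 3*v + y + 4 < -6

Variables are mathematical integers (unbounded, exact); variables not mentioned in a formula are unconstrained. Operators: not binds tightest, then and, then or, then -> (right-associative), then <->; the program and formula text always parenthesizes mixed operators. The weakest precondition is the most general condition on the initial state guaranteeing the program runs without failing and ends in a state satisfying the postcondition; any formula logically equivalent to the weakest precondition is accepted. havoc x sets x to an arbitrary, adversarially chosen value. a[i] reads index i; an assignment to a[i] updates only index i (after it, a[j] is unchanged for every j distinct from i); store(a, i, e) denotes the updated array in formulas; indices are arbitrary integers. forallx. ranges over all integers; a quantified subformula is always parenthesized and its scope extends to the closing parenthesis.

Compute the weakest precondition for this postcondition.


Working backward. After the program, the postcondition 2*y + 4 > 7 -> 3*v + y + 4 < -6 must hold; in canonical form it is 2*y > 3 -> 3*v + y < -10.
Before mem[3] := v + y - 3: 2*y > 3 -> 3*v + y < -10
Then branch requires 2*y > 3 -> 3*v + y < -10; else branch requires forall v_1. (2*y > 3 -> 3*v_1 + y < -10).
Before the if: ((3*mem[y + 2] + 2*mem[y] <= -1 -> y <= v - 15) -> (2*y > 3 -> 3*v + y < -10)) and ((not (3*mem[y + 2] + 2*mem[y] <= -1 -> y <= v - 15)) -> (forall v_1. (2*y > 3 -> 3*v_1 + y < -10)))
Before skip: ((3*mem[y + 2] + 2*mem[y] <= -1 -> y <= v - 15) -> (2*y > 3 -> 3*v + y < -10)) and ((not (3*mem[y + 2] + 2*mem[y] <= -1 -> y <= v - 15)) -> (forall v_1. (2*y > 3 -> 3*v_1 + y < -10)))
Answer: WP = ((3*mem[y + 2] + 2*mem[y] <= -1 -> y <= v - 15) -> (2*y > 3 -> 3*v + y < -10)) and ((not (3*mem[y + 2] + 2*mem[y] <= -1 -> y <= v - 15)) -> (forall v_1. (2*y > 3 -> 3*v_1 + y < -10)))


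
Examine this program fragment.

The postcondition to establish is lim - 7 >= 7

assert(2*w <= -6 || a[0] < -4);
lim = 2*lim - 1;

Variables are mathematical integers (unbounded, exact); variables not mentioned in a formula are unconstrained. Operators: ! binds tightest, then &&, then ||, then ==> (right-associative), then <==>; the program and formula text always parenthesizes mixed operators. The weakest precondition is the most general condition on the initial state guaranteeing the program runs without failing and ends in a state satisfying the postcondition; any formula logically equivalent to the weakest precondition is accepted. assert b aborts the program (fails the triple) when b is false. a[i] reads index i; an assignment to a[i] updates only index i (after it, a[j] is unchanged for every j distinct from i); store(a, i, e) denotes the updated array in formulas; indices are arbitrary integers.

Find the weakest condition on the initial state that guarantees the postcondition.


Working backward. After the program, the postcondition lim - 7 >= 7 must hold; in canonical form it is lim >= 14.
Before lim := 2*lim - 1: 2*lim >= 15
Before assert 2*w <= -6 || a[0] < -4: (2*w <= -6 || a[0] < -4) && 2*lim >= 15
Answer: WP = (2*w <= -6 || a[0] < -4) && 2*lim >= 15


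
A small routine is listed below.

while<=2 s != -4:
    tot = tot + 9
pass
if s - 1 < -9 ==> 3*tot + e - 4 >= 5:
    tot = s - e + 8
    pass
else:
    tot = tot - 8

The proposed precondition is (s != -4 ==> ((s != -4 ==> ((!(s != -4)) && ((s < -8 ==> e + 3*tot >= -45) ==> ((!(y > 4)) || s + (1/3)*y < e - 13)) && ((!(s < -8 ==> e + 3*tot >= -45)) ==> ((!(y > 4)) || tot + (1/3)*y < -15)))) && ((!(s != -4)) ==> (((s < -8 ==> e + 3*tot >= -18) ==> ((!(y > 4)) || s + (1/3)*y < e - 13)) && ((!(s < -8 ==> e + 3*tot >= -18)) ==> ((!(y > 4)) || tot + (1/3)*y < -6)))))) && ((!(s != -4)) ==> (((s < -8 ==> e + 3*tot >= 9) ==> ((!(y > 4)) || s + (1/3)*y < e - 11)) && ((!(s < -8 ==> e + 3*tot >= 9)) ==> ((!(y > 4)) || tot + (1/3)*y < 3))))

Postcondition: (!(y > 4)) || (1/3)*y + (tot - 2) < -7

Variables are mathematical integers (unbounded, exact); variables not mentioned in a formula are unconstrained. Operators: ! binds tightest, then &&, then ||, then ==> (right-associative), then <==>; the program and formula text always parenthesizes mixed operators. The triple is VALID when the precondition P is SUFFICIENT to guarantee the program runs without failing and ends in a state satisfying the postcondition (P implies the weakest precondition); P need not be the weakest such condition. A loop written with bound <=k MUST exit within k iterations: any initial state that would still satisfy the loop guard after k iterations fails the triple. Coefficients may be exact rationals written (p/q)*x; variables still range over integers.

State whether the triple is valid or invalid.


Working backward. After the program, the postcondition (!(y > 4)) || (1/3)*y + (tot - 2) < -7 must hold; in canonical form it is (!(y > 4)) || tot + (1/3)*y < -5.
Then branch requires (!(y > 4)) || s + (1/3)*y < e - 13; else branch requires (!(y > 4)) || tot + (1/3)*y < 3.
Before the if: ((s < -8 ==> e + 3*tot >= 9) ==> ((!(y > 4)) || s + (1/3)*y < e - 13)) && ((!(s < -8 ==> e + 3*tot >= 9)) ==> ((!(y > 4)) || tot + (1/3)*y < 3))
Before skip: ((s < -8 ==> e + 3*tot >= 9) ==> ((!(y > 4)) || s + (1/3)*y < e - 13)) && ((!(s < -8 ==> e + 3*tot >= 9)) ==> ((!(y > 4)) || tot + (1/3)*y < 3))
Before the loop (bound <=2), unroll the exhaustion recursion (WP_0 = exit-now case; WP_j = one more guarded iteration, up to j = 2):
  WP_0: (!(s != -4)) && ((s < -8 ==> e + 3*tot >= 9) ==> ((!(y > 4)) || s + (1/3)*y < e - 13)) && ((!(s < -8 ==> e + 3*tot >= 9)) ==> ((!(y > 4)) || tot + (1/3)*y < 3))
  WP_1: (s != -4 ==> ((!(s != -4)) && ((s < -8 ==> e + 3*tot >= -18) ==> ((!(y > 4)) || s + (1/3)*y < e - 13)) && ((!(s < -8 ==> e + 3*tot >= -18)) ==> ((!(y > 4)) || tot + (1/3)*y < -6)))) && ((!(s != -4)) ==> (((s < -8 ==> e + 3*tot >= 9) ==> ((!(y > 4)) || s + (1/3)*y < e - 13)) && ((!(s < -8 ==> e + 3*tot >= 9)) ==> ((!(y > 4)) || tot + (1/3)*y < 3))))
  WP_2: (s != -4 ==> ((s != -4 ==> ((!(s != -4)) && ((s < -8 ==> e + 3*tot >= -45) ==> ((!(y > 4)) || s + (1/3)*y < e - 13)) && ((!(s < -8 ==> e + 3*tot >= -45)) ==> ((!(y > 4)) || tot + (1/3)*y < -15)))) && ((!(s != -4)) ==> (((s < -8 ==> e + 3*tot >= -18) ==> ((!(y > 4)) || s + (1/3)*y < e - 13)) && ((!(s < -8 ==> e + 3*tot >= -18)) ==> ((!(y > 4)) || tot + (1/3)*y < -6)))))) && ((!(s != -4)) ==> (((s < -8 ==> e + 3*tot >= 9) ==> ((!(y > 4)) || s + (1/3)*y < e - 13)) && ((!(s < -8 ==> e + 3*tot >= 9)) ==> ((!(y > 4)) || tot + (1/3)*y < 3))))
So before the loop: (s != -4 ==> ((s != -4 ==> ((!(s != -4)) && ((s < -8 ==> e + 3*tot >= -45) ==> ((!(y > 4)) || s + (1/3)*y < e - 13)) && ((!(s < -8 ==> e + 3*tot >= -45)) ==> ((!(y > 4)) || tot + (1/3)*y < -15)))) && ((!(s != -4)) ==> (((s < -8 ==> e + 3*tot >= -18) ==> ((!(y > 4)) || s + (1/3)*y < e - 13)) && ((!(s < -8 ==> e + 3*tot >= -18)) ==> ((!(y > 4)) || tot + (1/3)*y < -6)))))) && ((!(s != -4)) ==> (((s < -8 ==> e + 3*tot >= 9) ==> ((!(y > 4)) || s + (1/3)*y < e - 13)) && ((!(s < -8 ==> e + 3*tot >= 9)) ==> ((!(y > 4)) || tot + (1/3)*y < 3))))
The weakest precondition is (s != -4 ==> ((s != -4 ==> ((!(s != -4)) && ((s < -8 ==> e + 3*tot >= -45) ==> ((!(y > 4)) || s + (1/3)*y < e - 13)) && ((!(s < -8 ==> e + 3*tot >= -45)) ==> ((!(y > 4)) || tot + (1/3)*y < -15)))) && ((!(s != -4)) ==> (((s < -8 ==> e + 3*tot >= -18) ==> ((!(y > 4)) || s + (1/3)*y < e - 13)) && ((!(s < -8 ==> e + 3*tot >= -18)) ==> ((!(y > 4)) || tot + (1/3)*y < -6)))))) && ((!(s != -4)) ==> (((s < -8 ==> e + 3*tot >= 9) ==> ((!(y > 4)) || s + (1/3)*y < e - 13)) && ((!(s < -8 ==> e + 3*tot >= 9)) ==> ((!(y > 4)) || tot + (1/3)*y < 3)))).
Check whether (s != -4 ==> ((s != -4 ==> ((!(s != -4)) && ((s < -8 ==> e + 3*tot >= -45) ==> ((!(y > 4)) || s + (1/3)*y < e - 13)) && ((!(s < -8 ==> e + 3*tot >= -45)) ==> ((!(y > 4)) || tot + (1/3)*y < -15)))) && ((!(s != -4)) ==> (((s < -8 ==> e + 3*tot >= -18) ==> ((!(y > 4)) || s + (1/3)*y < e - 13)) && ((!(s < -8 ==> e + 3*tot >= -18)) ==> ((!(y > 4)) || tot + (1/3)*y < -6)))))) && ((!(s != -4)) ==> (((s < -8 ==> e + 3*tot >= 9) ==> ((!(y > 4)) || s + (1/3)*y < e - 11)) && ((!(s < -8 ==> e + 3*tot >= 9)) ==> ((!(y > 4)) || tot + (1/3)*y < 3)))) implies it.
Countermodel: at the initial state e = 9, s = -4, tot = 0, y = 5, the precondition holds but the weakest precondition fails.
Answer: invalid


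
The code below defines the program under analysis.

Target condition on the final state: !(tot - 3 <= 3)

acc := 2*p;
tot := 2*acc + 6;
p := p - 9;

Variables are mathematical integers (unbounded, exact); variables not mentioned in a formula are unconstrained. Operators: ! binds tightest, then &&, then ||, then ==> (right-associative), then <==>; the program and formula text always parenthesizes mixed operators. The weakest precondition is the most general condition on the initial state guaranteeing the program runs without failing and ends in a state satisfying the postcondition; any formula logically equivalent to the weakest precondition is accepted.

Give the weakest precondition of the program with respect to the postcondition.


Working backward. After the program, the postcondition !(tot - 3 <= 3) must hold; in canonical form it is !(tot <= 6).
Before p := p - 9: !(tot <= 6)
Before tot := 2*acc + 6: !(2*acc <= 0)
Before acc := 2*p: !(4*p <= 0)
Answer: WP = !(4*p <= 0)


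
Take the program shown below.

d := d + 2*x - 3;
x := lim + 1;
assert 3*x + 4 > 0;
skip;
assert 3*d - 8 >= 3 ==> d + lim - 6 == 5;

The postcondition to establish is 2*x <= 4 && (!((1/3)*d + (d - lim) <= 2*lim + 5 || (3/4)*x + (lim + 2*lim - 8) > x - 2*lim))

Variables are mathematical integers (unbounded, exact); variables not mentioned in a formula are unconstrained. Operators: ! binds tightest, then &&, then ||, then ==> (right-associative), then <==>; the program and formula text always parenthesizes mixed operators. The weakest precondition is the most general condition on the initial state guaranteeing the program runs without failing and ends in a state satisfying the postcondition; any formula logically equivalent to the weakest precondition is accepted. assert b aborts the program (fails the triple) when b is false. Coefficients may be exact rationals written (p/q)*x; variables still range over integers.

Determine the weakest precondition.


Working backward. After the program, the postcondition 2*x <= 4 && (!((1/3)*d + (d - lim) <= 2*lim + 5 || (3/4)*x + (lim + 2*lim - 8) > x - 2*lim)) must hold; in canonical form it is 2*x <= 4 && (!((4/3)*d <= 3*lim + 5 || 5*lim > (1/4)*x + 8)).
Before assert 3*d - 8 >= 3 ==> d + lim - 6 == 5: (3*d >= 11 ==> d + lim == 11) && 2*x <= 4 && (!((4/3)*d <= 3*lim + 5 || 5*lim > (1/4)*x + 8))
Before skip: (3*d >= 11 ==> d + lim == 11) && 2*x <= 4 && (!((4/3)*d <= 3*lim + 5 || 5*lim > (1/4)*x + 8))
Before assert 3*x + 4 > 0: 3*x > -4 && (3*d >= 11 ==> d + lim == 11) && 2*x <= 4 && (!((4/3)*d <= 3*lim + 5 || 5*lim > (1/4)*x + 8))
Before x := lim + 1: 3*lim > -7 && (3*d >= 11 ==> d + lim == 11) && 2*lim <= 2 && (!((4/3)*d <= 3*lim + 5 || (19/4)*lim > 33/4))
Before d := d + 2*x - 3: 3*lim > -7 && (3*d + 6*x >= 20 ==> d + lim + 2*x == 14) && 2*lim <= 2 && (!((4/3)*d + (8/3)*x <= 3*lim + 9 || (19/4)*lim > 33/4))
Answer: WP = 3*lim > -7 && (3*d + 6*x >= 20 ==> d + lim + 2*x == 14) && 2*lim <= 2 && (!((4/3)*d + (8/3)*x <= 3*lim + 9 || (19/4)*lim > 33/4))
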